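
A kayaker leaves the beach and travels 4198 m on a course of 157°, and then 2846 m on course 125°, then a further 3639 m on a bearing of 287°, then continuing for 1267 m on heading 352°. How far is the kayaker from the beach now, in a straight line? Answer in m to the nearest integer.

Leg 1 (157°, 4198 m): east 4198 sin 157° = 1640.29, north 4198 cos 157° = -3864.28
Leg 2 (125°, 2846 m): east 2846 sin 125° = 2331.31, north 2846 cos 125° = -1632.40
Leg 3 (287°, 3639 m): east 3639 sin 287° = -3479.99, north 3639 cos 287° = 1063.94
Leg 4 (352°, 1267 m): east 1267 sin 352° = -176.33, north 1267 cos 352° = 1254.67
Net: 315.27 east, -3178.07 north. Distance = √((315.27)² + (-3178.07)²) = 3193.667 m.

3194 m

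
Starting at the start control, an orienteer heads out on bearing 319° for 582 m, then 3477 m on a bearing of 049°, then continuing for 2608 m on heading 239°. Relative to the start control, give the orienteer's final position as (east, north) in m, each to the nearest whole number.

(7, 1377)

Leg 1 (319°, 582 m): east 582 sin 319° = -381.83, north 582 cos 319° = 439.24
Leg 2 (049°, 3477 m): east 3477 sin 49° = 2624.13, north 3477 cos 49° = 2281.12
Leg 3 (239°, 2608 m): east 2608 sin 239° = -2235.49, north 2608 cos 239° = -1343.22
Summing: 6.81 m east, 1377.14 m north → (7, 1377).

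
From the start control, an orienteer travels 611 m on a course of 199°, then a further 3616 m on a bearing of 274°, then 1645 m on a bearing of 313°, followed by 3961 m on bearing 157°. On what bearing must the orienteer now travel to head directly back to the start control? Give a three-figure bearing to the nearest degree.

051°

Leg 1 (199°, 611 m): east 611 sin 199° = -198.92, north 611 cos 199° = -577.71
Leg 2 (274°, 3616 m): east 3616 sin 274° = -3607.19, north 3616 cos 274° = 252.24
Leg 3 (313°, 1645 m): east 1645 sin 313° = -1203.08, north 1645 cos 313° = 1121.89
Leg 4 (157°, 3961 m): east 3961 sin 157° = 1547.69, north 3961 cos 157° = -3646.12
Net displacement: -3461.50 east, -2849.70 north. Direction back to start is (3461.50, 2849.70): bearing = atan2(3461.50, 2849.70) mod 360° = 50.54° ≈ 051°.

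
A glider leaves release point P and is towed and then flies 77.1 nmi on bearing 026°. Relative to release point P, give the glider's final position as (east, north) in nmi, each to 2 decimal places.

Leg 1 (026°, 77.1 nmi): east 77.1 sin 26° = 33.80, north 77.1 cos 26° = 69.30
Summing: 33.80 nmi east, 69.30 nmi north → (33.80, 69.30).

(33.80, 69.30)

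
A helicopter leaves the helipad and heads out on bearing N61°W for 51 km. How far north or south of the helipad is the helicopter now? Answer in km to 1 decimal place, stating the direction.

Leg 1 (N61°W, 51 km): east 51 sin 299° = -44.61, north 51 cos 299° = 24.73
Net north component: 24.73 km.

24.7 km north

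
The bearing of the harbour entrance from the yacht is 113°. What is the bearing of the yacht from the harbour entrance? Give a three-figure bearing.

Back-bearing = 113° + 180° = 293°.

293°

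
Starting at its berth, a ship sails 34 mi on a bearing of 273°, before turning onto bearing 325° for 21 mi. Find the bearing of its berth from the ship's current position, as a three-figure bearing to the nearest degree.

112°

Leg 1 (273°, 34 mi): east 34 sin 273° = -33.95, north 34 cos 273° = 1.78
Leg 2 (325°, 21 mi): east 21 sin 325° = -12.05, north 21 cos 325° = 17.20
Net displacement: -46.00 east, 18.98 north. Direction back to start is (46.00, -18.98): bearing = atan2(46.00, -18.98) mod 360° = 112.42° ≈ 112°.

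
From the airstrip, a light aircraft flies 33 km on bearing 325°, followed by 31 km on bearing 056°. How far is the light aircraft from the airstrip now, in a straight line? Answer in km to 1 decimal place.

44.9 km

Leg 1 (325°, 33 km): east 33 sin 325° = -18.93, north 33 cos 325° = 27.03
Leg 2 (056°, 31 km): east 31 sin 56° = 25.70, north 31 cos 56° = 17.33
Net: 6.77 east, 44.37 north. Distance = √((6.77)² + (44.37)²) = 44.881 km.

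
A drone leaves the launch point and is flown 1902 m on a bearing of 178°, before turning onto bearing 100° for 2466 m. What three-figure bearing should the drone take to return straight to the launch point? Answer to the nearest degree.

Leg 1 (178°, 1902 m): east 1902 sin 178° = 66.38, north 1902 cos 178° = -1900.84
Leg 2 (100°, 2466 m): east 2466 sin 100° = 2428.54, north 2466 cos 100° = -428.22
Net displacement: 2494.91 east, -2329.06 north. Direction back to start is (-2494.91, 2329.06): bearing = atan2(-2494.91, 2329.06) mod 360° = 313.03° ≈ 313°.

313°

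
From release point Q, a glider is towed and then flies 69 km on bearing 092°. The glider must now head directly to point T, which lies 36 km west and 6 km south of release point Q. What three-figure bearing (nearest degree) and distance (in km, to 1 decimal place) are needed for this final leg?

Leg 1 (092°, 69 km): east 69 sin 92° = 68.96, north 69 cos 92° = -2.41
Current position: (68.96, -2.41). Target: (-36, -6). Remaining: Δeast = -104.96, Δnorth = -3.59.
Bearing = atan2(-104.96, -3.59) mod 360° = 268.04°; distance = √((-104.96)² + (-3.59)²) = 105.019 km.

268°, 105.0 km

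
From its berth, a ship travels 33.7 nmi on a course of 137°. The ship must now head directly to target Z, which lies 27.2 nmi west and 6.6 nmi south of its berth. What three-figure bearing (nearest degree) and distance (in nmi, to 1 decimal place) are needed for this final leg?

Leg 1 (137°, 33.7 nmi): east 33.7 sin 137° = 22.98, north 33.7 cos 137° = -24.65
Current position: (22.98, -24.65). Target: (-27.2, -6.6). Remaining: Δeast = -50.18, Δnorth = 18.05.
Bearing = atan2(-50.18, 18.05) mod 360° = 289.78°; distance = √((-50.18)² + (18.05)²) = 53.330 nmi.

290°, 53.3 nmi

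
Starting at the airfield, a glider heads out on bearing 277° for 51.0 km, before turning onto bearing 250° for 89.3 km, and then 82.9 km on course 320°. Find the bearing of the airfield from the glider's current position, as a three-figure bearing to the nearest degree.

102°

Leg 1 (277°, 51.0 km): east 51.0 sin 277° = -50.62, north 51.0 cos 277° = 6.22
Leg 2 (250°, 89.3 km): east 89.3 sin 250° = -83.91, north 89.3 cos 250° = -30.54
Leg 3 (320°, 82.9 km): east 82.9 sin 320° = -53.29, north 82.9 cos 320° = 63.51
Net displacement: -187.82 east, 39.18 north. Direction back to start is (187.82, -39.18): bearing = atan2(187.82, -39.18) mod 360° = 101.78° ≈ 102°.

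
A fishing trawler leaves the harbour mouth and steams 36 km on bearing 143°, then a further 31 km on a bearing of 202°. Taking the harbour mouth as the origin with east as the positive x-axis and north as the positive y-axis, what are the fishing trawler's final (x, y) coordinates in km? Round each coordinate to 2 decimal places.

Leg 1 (143°, 36 km): east 36 sin 143° = 21.67, north 36 cos 143° = -28.75
Leg 2 (202°, 31 km): east 31 sin 202° = -11.61, north 31 cos 202° = -28.74
Summing: 10.05 km east, -57.49 km north → (10.05, -57.49).

(10.05, -57.49)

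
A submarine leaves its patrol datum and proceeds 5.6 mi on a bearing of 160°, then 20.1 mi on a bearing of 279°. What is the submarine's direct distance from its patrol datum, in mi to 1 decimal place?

18.1 mi

Leg 1 (160°, 5.6 mi): east 5.6 sin 160° = 1.92, north 5.6 cos 160° = -5.26
Leg 2 (279°, 20.1 mi): east 20.1 sin 279° = -19.85, north 20.1 cos 279° = 3.14
Net: -17.94 east, -2.12 north. Distance = √((-17.94)² + (-2.12)²) = 18.062 mi.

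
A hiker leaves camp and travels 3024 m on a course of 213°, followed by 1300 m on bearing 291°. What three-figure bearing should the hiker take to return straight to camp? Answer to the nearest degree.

054°

Leg 1 (213°, 3024 m): east 3024 sin 213° = -1646.99, north 3024 cos 213° = -2536.14
Leg 2 (291°, 1300 m): east 1300 sin 291° = -1213.65, north 1300 cos 291° = 465.88
Net displacement: -2860.64 east, -2070.26 north. Direction back to start is (2860.64, 2070.26): bearing = atan2(2860.64, 2070.26) mod 360° = 54.11° ≈ 054°.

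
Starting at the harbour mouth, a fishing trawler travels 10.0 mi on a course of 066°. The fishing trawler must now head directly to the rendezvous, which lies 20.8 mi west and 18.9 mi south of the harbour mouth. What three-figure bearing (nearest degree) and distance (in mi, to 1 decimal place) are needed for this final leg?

Leg 1 (066°, 10.0 mi): east 10.0 sin 66° = 9.14, north 10.0 cos 66° = 4.07
Current position: (9.14, 4.07). Target: (-20.8, -18.9). Remaining: Δeast = -29.94, Δnorth = -22.97.
Bearing = atan2(-29.94, -22.97) mod 360° = 232.50°; distance = √((-29.94)² + (-22.97)²) = 37.731 mi.

233°, 37.7 mi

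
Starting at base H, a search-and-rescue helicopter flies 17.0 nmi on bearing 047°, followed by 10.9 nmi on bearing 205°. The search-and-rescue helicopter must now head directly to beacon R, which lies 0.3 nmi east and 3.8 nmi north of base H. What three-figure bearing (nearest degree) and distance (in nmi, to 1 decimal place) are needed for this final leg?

Leg 1 (047°, 17.0 nmi): east 17.0 sin 47° = 12.43, north 17.0 cos 47° = 11.59
Leg 2 (205°, 10.9 nmi): east 10.9 sin 205° = -4.61, north 10.9 cos 205° = -9.88
Current position: (7.83, 1.72). Target: (0.3, 3.8). Remaining: Δeast = -7.53, Δnorth = 2.08.
Bearing = atan2(-7.53, 2.08) mod 360° = 285.48°; distance = √((-7.53)² + (2.08)²) = 7.810 nmi.

285°, 7.8 nmi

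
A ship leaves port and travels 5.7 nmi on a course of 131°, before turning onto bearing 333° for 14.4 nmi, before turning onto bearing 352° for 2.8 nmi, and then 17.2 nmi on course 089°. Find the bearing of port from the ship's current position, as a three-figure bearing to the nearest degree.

Leg 1 (131°, 5.7 nmi): east 5.7 sin 131° = 4.30, north 5.7 cos 131° = -3.74
Leg 2 (333°, 14.4 nmi): east 14.4 sin 333° = -6.54, north 14.4 cos 333° = 12.83
Leg 3 (352°, 2.8 nmi): east 2.8 sin 352° = -0.39, north 2.8 cos 352° = 2.77
Leg 4 (089°, 17.2 nmi): east 17.2 sin 89° = 17.20, north 17.2 cos 89° = 0.30
Net displacement: 14.57 east, 12.16 north. Direction back to start is (-14.57, -12.16): bearing = atan2(-14.57, -12.16) mod 360° = 230.15° ≈ 230°.

230°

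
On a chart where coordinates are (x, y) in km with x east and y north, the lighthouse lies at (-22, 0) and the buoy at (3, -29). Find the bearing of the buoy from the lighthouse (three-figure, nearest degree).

139°

Δeast = 3 − -22 = 25.00; Δnorth = -29 − 0 = -29.00.
Bearing = atan2(Δeast, Δnorth) mod 360° = 139.24° ≈ 139°.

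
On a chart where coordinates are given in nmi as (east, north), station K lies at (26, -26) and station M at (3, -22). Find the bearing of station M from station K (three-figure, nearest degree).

280°

Δeast = 3 − 26 = -23.00; Δnorth = -22 − -26 = 4.00.
Bearing = atan2(Δeast, Δnorth) mod 360° = 279.87° ≈ 280°.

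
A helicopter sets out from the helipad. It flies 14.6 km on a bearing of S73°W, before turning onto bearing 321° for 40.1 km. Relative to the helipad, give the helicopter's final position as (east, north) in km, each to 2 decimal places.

Leg 1 (S73°W, 14.6 km): east 14.6 sin 253° = -13.96, north 14.6 cos 253° = -4.27
Leg 2 (321°, 40.1 km): east 40.1 sin 321° = -25.24, north 40.1 cos 321° = 31.16
Summing: -39.20 km east, 26.89 km north → (-39.20, 26.89).

(-39.20, 26.89)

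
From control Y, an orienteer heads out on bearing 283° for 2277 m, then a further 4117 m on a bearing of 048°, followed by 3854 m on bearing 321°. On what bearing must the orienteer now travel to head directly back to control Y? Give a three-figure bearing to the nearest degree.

Leg 1 (283°, 2277 m): east 2277 sin 283° = -2218.64, north 2277 cos 283° = 512.21
Leg 2 (048°, 4117 m): east 4117 sin 48° = 3059.53, north 4117 cos 48° = 2754.81
Leg 3 (321°, 3854 m): east 3854 sin 321° = -2425.40, north 3854 cos 321° = 2995.12
Net displacement: -1584.51 east, 6262.14 north. Direction back to start is (1584.51, -6262.14): bearing = atan2(1584.51, -6262.14) mod 360° = 165.80° ≈ 166°.

166°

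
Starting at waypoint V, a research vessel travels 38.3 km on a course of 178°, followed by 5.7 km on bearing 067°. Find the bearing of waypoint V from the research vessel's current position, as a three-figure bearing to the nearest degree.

Leg 1 (178°, 38.3 km): east 38.3 sin 178° = 1.34, north 38.3 cos 178° = -38.28
Leg 2 (067°, 5.7 km): east 5.7 sin 67° = 5.25, north 5.7 cos 67° = 2.23
Net displacement: 6.58 east, -36.05 north. Direction back to start is (-6.58, 36.05): bearing = atan2(-6.58, 36.05) mod 360° = 349.65° ≈ 350°.

350°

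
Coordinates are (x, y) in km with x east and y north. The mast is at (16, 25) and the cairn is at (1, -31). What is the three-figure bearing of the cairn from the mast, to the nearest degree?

195°

Δeast = 1 − 16 = -15.00; Δnorth = -31 − 25 = -56.00.
Bearing = atan2(Δeast, Δnorth) mod 360° = 195.00° ≈ 195°.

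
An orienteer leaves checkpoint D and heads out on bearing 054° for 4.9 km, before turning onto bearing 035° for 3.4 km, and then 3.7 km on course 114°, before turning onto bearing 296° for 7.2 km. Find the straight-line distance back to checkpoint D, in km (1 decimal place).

Leg 1 (054°, 4.9 km): east 4.9 sin 54° = 3.96, north 4.9 cos 54° = 2.88
Leg 2 (035°, 3.4 km): east 3.4 sin 35° = 1.95, north 3.4 cos 35° = 2.79
Leg 3 (114°, 3.7 km): east 3.7 sin 114° = 3.38, north 3.7 cos 114° = -1.50
Leg 4 (296°, 7.2 km): east 7.2 sin 296° = -6.47, north 7.2 cos 296° = 3.16
Net: 2.82 east, 7.32 north. Distance = √((2.82)² + (7.32)²) = 7.842 km.

7.8 km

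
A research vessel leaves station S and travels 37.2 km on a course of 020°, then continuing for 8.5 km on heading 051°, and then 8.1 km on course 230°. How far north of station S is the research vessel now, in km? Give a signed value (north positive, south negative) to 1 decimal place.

Leg 1 (020°, 37.2 km): east 37.2 sin 20° = 12.72, north 37.2 cos 20° = 34.96
Leg 2 (051°, 8.5 km): east 8.5 sin 51° = 6.61, north 8.5 cos 51° = 5.35
Leg 3 (230°, 8.1 km): east 8.1 sin 230° = -6.20, north 8.1 cos 230° = -5.21
Net north component: 35.10 km.

35.1 km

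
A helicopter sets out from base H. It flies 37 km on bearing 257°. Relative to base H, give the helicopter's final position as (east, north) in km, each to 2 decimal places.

Leg 1 (257°, 37 km): east 37 sin 257° = -36.05, north 37 cos 257° = -8.32
Summing: -36.05 km east, -8.32 km north → (-36.05, -8.32).

(-36.05, -8.32)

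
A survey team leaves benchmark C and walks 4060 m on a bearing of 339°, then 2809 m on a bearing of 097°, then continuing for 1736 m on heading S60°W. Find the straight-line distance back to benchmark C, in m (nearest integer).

Leg 1 (339°, 4060 m): east 4060 sin 339° = -1454.97, north 4060 cos 339° = 3790.34
Leg 2 (097°, 2809 m): east 2809 sin 97° = 2788.06, north 2809 cos 97° = -342.33
Leg 3 (S60°W, 1736 m): east 1736 sin 240° = -1503.42, north 1736 cos 240° = -868.00
Net: -170.33 east, 2580.01 north. Distance = √((-170.33)² + (2580.01)²) = 2585.622 m.

2586 m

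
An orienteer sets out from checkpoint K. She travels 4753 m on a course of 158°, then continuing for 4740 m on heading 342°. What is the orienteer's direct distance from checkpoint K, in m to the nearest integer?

Leg 1 (158°, 4753 m): east 4753 sin 158° = 1780.51, north 4753 cos 158° = -4406.90
Leg 2 (342°, 4740 m): east 4740 sin 342° = -1464.74, north 4740 cos 342° = 4508.01
Net: 315.76 east, 101.10 north. Distance = √((315.76)² + (101.10)²) = 331.556 m.

332 m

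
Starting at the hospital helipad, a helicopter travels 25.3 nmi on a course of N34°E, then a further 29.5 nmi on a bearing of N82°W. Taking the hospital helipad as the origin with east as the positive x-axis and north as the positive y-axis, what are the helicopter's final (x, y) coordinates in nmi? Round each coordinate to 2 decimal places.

(-15.07, 25.08)

Leg 1 (N34°E, 25.3 nmi): east 25.3 sin 34° = 14.15, north 25.3 cos 34° = 20.97
Leg 2 (N82°W, 29.5 nmi): east 29.5 sin 278° = -29.21, north 29.5 cos 278° = 4.11
Summing: -15.07 nmi east, 25.08 nmi north → (-15.07, 25.08).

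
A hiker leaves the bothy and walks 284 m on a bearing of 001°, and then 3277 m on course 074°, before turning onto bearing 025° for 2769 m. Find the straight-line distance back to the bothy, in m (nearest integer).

Leg 1 (001°, 284 m): east 284 sin 1° = 4.96, north 284 cos 1° = 283.96
Leg 2 (074°, 3277 m): east 3277 sin 74° = 3150.05, north 3277 cos 74° = 903.26
Leg 3 (025°, 2769 m): east 2769 sin 25° = 1170.23, north 2769 cos 25° = 2509.57
Net: 4325.24 east, 3696.79 north. Distance = √((4325.24)² + (3696.79)²) = 5689.810 m.

5690 m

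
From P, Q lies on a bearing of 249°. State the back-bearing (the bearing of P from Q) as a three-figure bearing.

069°

Back-bearing = 249° − 180° = 069°.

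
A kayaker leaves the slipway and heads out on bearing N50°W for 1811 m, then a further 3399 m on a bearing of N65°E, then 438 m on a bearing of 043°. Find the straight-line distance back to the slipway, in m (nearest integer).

Leg 1 (N50°W, 1811 m): east 1811 sin 310° = -1387.31, north 1811 cos 310° = 1164.09
Leg 2 (N65°E, 3399 m): east 3399 sin 65° = 3080.54, north 3399 cos 65° = 1436.48
Leg 3 (043°, 438 m): east 438 sin 43° = 298.72, north 438 cos 43° = 320.33
Net: 1991.95 east, 2920.90 north. Distance = √((1991.95)² + (2920.90)²) = 3535.466 m.

3535 m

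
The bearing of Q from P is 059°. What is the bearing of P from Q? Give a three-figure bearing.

239°

Back-bearing = 059° + 180° = 239°.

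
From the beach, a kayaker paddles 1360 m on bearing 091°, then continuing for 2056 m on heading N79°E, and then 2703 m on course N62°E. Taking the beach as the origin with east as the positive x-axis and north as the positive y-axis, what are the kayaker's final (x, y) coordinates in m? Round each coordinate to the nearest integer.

(5765, 1638)

Leg 1 (091°, 1360 m): east 1360 sin 91° = 1359.79, north 1360 cos 91° = -23.74
Leg 2 (N79°E, 2056 m): east 2056 sin 79° = 2018.23, north 2056 cos 79° = 392.30
Leg 3 (N62°E, 2703 m): east 2703 sin 62° = 2386.61, north 2703 cos 62° = 1268.98
Summing: 5764.63 m east, 1637.55 m north → (5765, 1638).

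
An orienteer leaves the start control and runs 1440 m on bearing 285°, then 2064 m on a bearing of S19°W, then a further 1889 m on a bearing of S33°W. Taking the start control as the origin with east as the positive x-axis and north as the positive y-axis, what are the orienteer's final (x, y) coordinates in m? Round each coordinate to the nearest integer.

(-3092, -3163)

Leg 1 (285°, 1440 m): east 1440 sin 285° = -1390.93, north 1440 cos 285° = 372.70
Leg 2 (S19°W, 2064 m): east 2064 sin 199° = -671.97, north 2064 cos 199° = -1951.55
Leg 3 (S33°W, 1889 m): east 1889 sin 213° = -1028.82, north 1889 cos 213° = -1584.25
Summing: -3091.73 m east, -3163.10 m north → (-3092, -3163).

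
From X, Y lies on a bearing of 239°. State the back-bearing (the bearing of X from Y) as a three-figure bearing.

059°

Back-bearing = 239° − 180° = 059°.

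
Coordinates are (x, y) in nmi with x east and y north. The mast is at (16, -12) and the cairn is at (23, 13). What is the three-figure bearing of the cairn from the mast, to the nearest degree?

016°

Δeast = 23 − 16 = 7.00; Δnorth = 13 − -12 = 25.00.
Bearing = atan2(Δeast, Δnorth) mod 360° = 15.64° ≈ 016°.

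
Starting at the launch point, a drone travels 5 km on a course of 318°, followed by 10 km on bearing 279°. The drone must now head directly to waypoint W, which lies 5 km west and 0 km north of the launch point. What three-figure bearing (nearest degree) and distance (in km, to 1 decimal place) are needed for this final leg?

Leg 1 (318°, 5 km): east 5 sin 318° = -3.35, north 5 cos 318° = 3.72
Leg 2 (279°, 10 km): east 10 sin 279° = -9.88, north 10 cos 279° = 1.56
Current position: (-13.22, 5.28). Target: (-5, 0). Remaining: Δeast = 8.22, Δnorth = -5.28.
Bearing = atan2(8.22, -5.28) mod 360° = 122.71°; distance = √((8.22)² + (-5.28)²) = 9.772 km.

123°, 9.8 km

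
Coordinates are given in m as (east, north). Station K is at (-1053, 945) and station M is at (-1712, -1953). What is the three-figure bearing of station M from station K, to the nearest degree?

193°

Δeast = -1712 − -1053 = -659.00; Δnorth = -1953 − 945 = -2898.00.
Bearing = atan2(Δeast, Δnorth) mod 360° = 192.81° ≈ 193°.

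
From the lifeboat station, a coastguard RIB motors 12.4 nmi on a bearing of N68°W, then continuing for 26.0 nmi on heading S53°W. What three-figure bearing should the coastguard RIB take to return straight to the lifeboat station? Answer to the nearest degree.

Leg 1 (N68°W, 12.4 nmi): east 12.4 sin 292° = -11.50, north 12.4 cos 292° = 4.65
Leg 2 (S53°W, 26.0 nmi): east 26.0 sin 233° = -20.76, north 26.0 cos 233° = -15.65
Net displacement: -32.26 east, -11.00 north. Direction back to start is (32.26, 11.00): bearing = atan2(32.26, 11.00) mod 360° = 71.17° ≈ 071°.

071°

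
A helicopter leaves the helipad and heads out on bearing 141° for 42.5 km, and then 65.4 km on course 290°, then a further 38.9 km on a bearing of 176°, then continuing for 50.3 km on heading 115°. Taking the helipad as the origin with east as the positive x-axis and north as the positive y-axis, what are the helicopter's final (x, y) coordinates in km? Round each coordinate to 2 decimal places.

Leg 1 (141°, 42.5 km): east 42.5 sin 141° = 26.75, north 42.5 cos 141° = -33.03
Leg 2 (290°, 65.4 km): east 65.4 sin 290° = -61.46, north 65.4 cos 290° = 22.37
Leg 3 (176°, 38.9 km): east 38.9 sin 176° = 2.71, north 38.9 cos 176° = -38.81
Leg 4 (115°, 50.3 km): east 50.3 sin 115° = 45.59, north 50.3 cos 115° = -21.26
Summing: 13.59 km east, -70.72 km north → (13.59, -70.72).

(13.59, -70.72)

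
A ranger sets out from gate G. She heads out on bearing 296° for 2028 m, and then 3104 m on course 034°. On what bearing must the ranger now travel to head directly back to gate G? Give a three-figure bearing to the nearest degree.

Leg 1 (296°, 2028 m): east 2028 sin 296° = -1822.75, north 2028 cos 296° = 889.02
Leg 2 (034°, 3104 m): east 3104 sin 34° = 1735.73, north 3104 cos 34° = 2573.33
Net displacement: -87.02 east, 3462.35 north. Direction back to start is (87.02, -3462.35): bearing = atan2(87.02, -3462.35) mod 360° = 178.56° ≈ 179°.

179°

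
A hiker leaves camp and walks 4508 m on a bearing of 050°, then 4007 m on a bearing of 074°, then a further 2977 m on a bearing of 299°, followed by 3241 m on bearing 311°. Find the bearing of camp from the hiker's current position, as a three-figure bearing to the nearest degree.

Leg 1 (050°, 4508 m): east 4508 sin 50° = 3453.33, north 4508 cos 50° = 2897.69
Leg 2 (074°, 4007 m): east 4007 sin 74° = 3851.78, north 4007 cos 74° = 1104.48
Leg 3 (299°, 2977 m): east 2977 sin 299° = -2603.74, north 2977 cos 299° = 1443.28
Leg 4 (311°, 3241 m): east 3241 sin 311° = -2446.01, north 3241 cos 311° = 2126.29
Net displacement: 2255.35 east, 7571.73 north. Direction back to start is (-2255.35, -7571.73): bearing = atan2(-2255.35, -7571.73) mod 360° = 196.59° ≈ 197°.

197°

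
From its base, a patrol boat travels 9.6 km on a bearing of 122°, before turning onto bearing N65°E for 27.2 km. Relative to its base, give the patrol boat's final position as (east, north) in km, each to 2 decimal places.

Leg 1 (122°, 9.6 km): east 9.6 sin 122° = 8.14, north 9.6 cos 122° = -5.09
Leg 2 (N65°E, 27.2 km): east 27.2 sin 65° = 24.65, north 27.2 cos 65° = 11.50
Summing: 32.79 km east, 6.41 km north → (32.79, 6.41).

(32.79, 6.41)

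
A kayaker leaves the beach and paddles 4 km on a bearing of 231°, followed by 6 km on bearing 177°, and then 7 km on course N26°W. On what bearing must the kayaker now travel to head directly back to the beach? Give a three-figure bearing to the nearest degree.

Leg 1 (231°, 4 km): east 4 sin 231° = -3.11, north 4 cos 231° = -2.52
Leg 2 (177°, 6 km): east 6 sin 177° = 0.31, north 6 cos 177° = -5.99
Leg 3 (N26°W, 7 km): east 7 sin 334° = -3.07, north 7 cos 334° = 6.29
Net displacement: -5.86 east, -2.22 north. Direction back to start is (5.86, 2.22): bearing = atan2(5.86, 2.22) mod 360° = 69.28° ≈ 069°.

069°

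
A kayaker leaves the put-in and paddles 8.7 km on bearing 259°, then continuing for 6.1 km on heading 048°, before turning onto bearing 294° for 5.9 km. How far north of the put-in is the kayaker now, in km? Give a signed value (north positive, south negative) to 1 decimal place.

4.8 km

Leg 1 (259°, 8.7 km): east 8.7 sin 259° = -8.54, north 8.7 cos 259° = -1.66
Leg 2 (048°, 6.1 km): east 6.1 sin 48° = 4.53, north 6.1 cos 48° = 4.08
Leg 3 (294°, 5.9 km): east 5.9 sin 294° = -5.39, north 5.9 cos 294° = 2.40
Net north component: 4.82 km.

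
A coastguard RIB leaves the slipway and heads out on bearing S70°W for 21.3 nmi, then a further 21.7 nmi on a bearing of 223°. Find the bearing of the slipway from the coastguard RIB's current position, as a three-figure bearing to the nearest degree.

Leg 1 (S70°W, 21.3 nmi): east 21.3 sin 250° = -20.02, north 21.3 cos 250° = -7.29
Leg 2 (223°, 21.7 nmi): east 21.7 sin 223° = -14.80, north 21.7 cos 223° = -15.87
Net displacement: -34.81 east, -23.16 north. Direction back to start is (34.81, 23.16): bearing = atan2(34.81, 23.16) mod 360° = 56.37° ≈ 056°.

056°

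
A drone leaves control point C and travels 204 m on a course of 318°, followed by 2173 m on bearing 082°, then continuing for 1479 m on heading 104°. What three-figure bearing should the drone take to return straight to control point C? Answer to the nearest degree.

Leg 1 (318°, 204 m): east 204 sin 318° = -136.50, north 204 cos 318° = 151.60
Leg 2 (082°, 2173 m): east 2173 sin 82° = 2151.85, north 2173 cos 82° = 302.42
Leg 3 (104°, 1479 m): east 1479 sin 104° = 1435.07, north 1479 cos 104° = -357.80
Net displacement: 3450.42 east, 96.22 north. Direction back to start is (-3450.42, -96.22): bearing = atan2(-3450.42, -96.22) mod 360° = 268.40° ≈ 268°.

268°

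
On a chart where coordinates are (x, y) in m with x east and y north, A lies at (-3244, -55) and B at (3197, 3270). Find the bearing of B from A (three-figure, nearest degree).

Δeast = 3197 − -3244 = 6441.00; Δnorth = 3270 − -55 = 3325.00.
Bearing = atan2(Δeast, Δnorth) mod 360° = 62.70° ≈ 063°.

063°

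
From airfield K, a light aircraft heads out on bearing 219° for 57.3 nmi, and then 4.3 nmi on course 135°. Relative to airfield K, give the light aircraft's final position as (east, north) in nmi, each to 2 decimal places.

(-33.02, -47.57)

Leg 1 (219°, 57.3 nmi): east 57.3 sin 219° = -36.06, north 57.3 cos 219° = -44.53
Leg 2 (135°, 4.3 nmi): east 4.3 sin 135° = 3.04, north 4.3 cos 135° = -3.04
Summing: -33.02 nmi east, -47.57 nmi north → (-33.02, -47.57).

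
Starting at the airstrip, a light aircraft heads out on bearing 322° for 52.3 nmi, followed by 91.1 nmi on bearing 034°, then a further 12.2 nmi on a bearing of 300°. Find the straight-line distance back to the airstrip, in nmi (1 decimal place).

123.1 nmi

Leg 1 (322°, 52.3 nmi): east 52.3 sin 322° = -32.20, north 52.3 cos 322° = 41.21
Leg 2 (034°, 91.1 nmi): east 91.1 sin 34° = 50.94, north 91.1 cos 34° = 75.53
Leg 3 (300°, 12.2 nmi): east 12.2 sin 300° = -10.57, north 12.2 cos 300° = 6.10
Net: 8.18 east, 122.84 north. Distance = √((8.18)² + (122.84)²) = 123.110 nmi.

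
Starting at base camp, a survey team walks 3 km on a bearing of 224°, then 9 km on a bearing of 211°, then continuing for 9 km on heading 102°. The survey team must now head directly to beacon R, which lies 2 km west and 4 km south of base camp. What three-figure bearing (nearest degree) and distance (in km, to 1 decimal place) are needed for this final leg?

Leg 1 (224°, 3 km): east 3 sin 224° = -2.08, north 3 cos 224° = -2.16
Leg 2 (211°, 9 km): east 9 sin 211° = -4.64, north 9 cos 211° = -7.71
Leg 3 (102°, 9 km): east 9 sin 102° = 8.80, north 9 cos 102° = -1.87
Current position: (2.08, -11.74). Target: (-2, -4). Remaining: Δeast = -4.08, Δnorth = 7.74.
Bearing = atan2(-4.08, 7.74) mod 360° = 332.19°; distance = √((-4.08)² + (7.74)²) = 8.755 km.

332°, 8.8 km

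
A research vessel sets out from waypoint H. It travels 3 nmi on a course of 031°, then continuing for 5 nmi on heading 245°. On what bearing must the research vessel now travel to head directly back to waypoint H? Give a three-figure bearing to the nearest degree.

Leg 1 (031°, 3 nmi): east 3 sin 31° = 1.55, north 3 cos 31° = 2.57
Leg 2 (245°, 5 nmi): east 5 sin 245° = -4.53, north 5 cos 245° = -2.11
Net displacement: -2.99 east, 0.46 north. Direction back to start is (2.99, -0.46): bearing = atan2(2.99, -0.46) mod 360° = 98.73° ≈ 099°.

099°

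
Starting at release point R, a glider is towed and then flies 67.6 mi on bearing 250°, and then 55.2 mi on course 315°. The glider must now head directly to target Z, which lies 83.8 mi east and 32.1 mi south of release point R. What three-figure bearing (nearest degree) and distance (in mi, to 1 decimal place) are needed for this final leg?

104°, 192.4 mi

Leg 1 (250°, 67.6 mi): east 67.6 sin 250° = -63.52, north 67.6 cos 250° = -23.12
Leg 2 (315°, 55.2 mi): east 55.2 sin 315° = -39.03, north 55.2 cos 315° = 39.03
Current position: (-102.56, 15.91). Target: (83.8, -32.1). Remaining: Δeast = 186.36, Δnorth = -48.01.
Bearing = atan2(186.36, -48.01) mod 360° = 104.45°; distance = √((186.36)² + (-48.01)²) = 192.441 mi.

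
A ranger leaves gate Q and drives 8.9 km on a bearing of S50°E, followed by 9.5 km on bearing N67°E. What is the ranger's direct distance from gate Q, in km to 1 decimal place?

15.7 km

Leg 1 (S50°E, 8.9 km): east 8.9 sin 130° = 6.82, north 8.9 cos 130° = -5.72
Leg 2 (N67°E, 9.5 km): east 9.5 sin 67° = 8.74, north 9.5 cos 67° = 3.71
Net: 15.56 east, -2.01 north. Distance = √((15.56)² + (-2.01)²) = 15.692 km.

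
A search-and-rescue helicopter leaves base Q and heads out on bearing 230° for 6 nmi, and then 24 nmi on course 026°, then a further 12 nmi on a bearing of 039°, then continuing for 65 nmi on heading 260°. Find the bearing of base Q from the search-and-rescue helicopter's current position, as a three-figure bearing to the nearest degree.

Leg 1 (230°, 6 nmi): east 6 sin 230° = -4.60, north 6 cos 230° = -3.86
Leg 2 (026°, 24 nmi): east 24 sin 26° = 10.52, north 24 cos 26° = 21.57
Leg 3 (039°, 12 nmi): east 12 sin 39° = 7.55, north 12 cos 39° = 9.33
Leg 4 (260°, 65 nmi): east 65 sin 260° = -64.01, north 65 cos 260° = -11.29
Net displacement: -50.54 east, 15.75 north. Direction back to start is (50.54, -15.75): bearing = atan2(50.54, -15.75) mod 360° = 107.31° ≈ 107°.

107°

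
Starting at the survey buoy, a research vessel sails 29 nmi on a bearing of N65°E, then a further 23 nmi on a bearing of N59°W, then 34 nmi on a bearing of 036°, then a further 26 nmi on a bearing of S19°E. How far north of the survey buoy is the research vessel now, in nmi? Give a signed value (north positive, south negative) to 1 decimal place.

Leg 1 (N65°E, 29 nmi): east 29 sin 65° = 26.28, north 29 cos 65° = 12.26
Leg 2 (N59°W, 23 nmi): east 23 sin 301° = -19.71, north 23 cos 301° = 11.85
Leg 3 (036°, 34 nmi): east 34 sin 36° = 19.98, north 34 cos 36° = 27.51
Leg 4 (S19°E, 26 nmi): east 26 sin 161° = 8.46, north 26 cos 161° = -24.58
Net north component: 27.02 nmi.

27.0 nmi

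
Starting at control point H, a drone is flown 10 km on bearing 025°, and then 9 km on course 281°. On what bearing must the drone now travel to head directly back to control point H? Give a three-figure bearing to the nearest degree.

Leg 1 (025°, 10 km): east 10 sin 25° = 4.23, north 10 cos 25° = 9.06
Leg 2 (281°, 9 km): east 9 sin 281° = -8.83, north 9 cos 281° = 1.72
Net displacement: -4.61 east, 10.78 north. Direction back to start is (4.61, -10.78): bearing = atan2(4.61, -10.78) mod 360° = 156.85° ≈ 157°.

157°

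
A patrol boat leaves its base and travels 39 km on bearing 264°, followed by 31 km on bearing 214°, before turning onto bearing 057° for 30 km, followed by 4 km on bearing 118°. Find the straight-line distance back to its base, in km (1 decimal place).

31.4 km

Leg 1 (264°, 39 km): east 39 sin 264° = -38.79, north 39 cos 264° = -4.08
Leg 2 (214°, 31 km): east 31 sin 214° = -17.33, north 31 cos 214° = -25.70
Leg 3 (057°, 30 km): east 30 sin 57° = 25.16, north 30 cos 57° = 16.34
Leg 4 (118°, 4 km): east 4 sin 118° = 3.53, north 4 cos 118° = -1.88
Net: -27.43 east, -15.32 north. Distance = √((-27.43)² + (-15.32)²) = 31.416 km.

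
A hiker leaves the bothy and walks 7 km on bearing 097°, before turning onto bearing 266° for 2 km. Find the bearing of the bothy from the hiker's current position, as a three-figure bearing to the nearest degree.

281°

Leg 1 (097°, 7 km): east 7 sin 97° = 6.95, north 7 cos 97° = -0.85
Leg 2 (266°, 2 km): east 2 sin 266° = -2.00, north 2 cos 266° = -0.14
Net displacement: 4.95 east, -0.99 north. Direction back to start is (-4.95, 0.99): bearing = atan2(-4.95, 0.99) mod 360° = 281.33° ≈ 281°.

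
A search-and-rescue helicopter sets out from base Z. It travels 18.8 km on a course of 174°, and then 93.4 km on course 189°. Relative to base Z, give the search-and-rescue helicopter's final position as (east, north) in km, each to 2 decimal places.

Leg 1 (174°, 18.8 km): east 18.8 sin 174° = 1.97, north 18.8 cos 174° = -18.70
Leg 2 (189°, 93.4 km): east 93.4 sin 189° = -14.61, north 93.4 cos 189° = -92.25
Summing: -12.65 km east, -110.95 km north → (-12.65, -110.95).

(-12.65, -110.95)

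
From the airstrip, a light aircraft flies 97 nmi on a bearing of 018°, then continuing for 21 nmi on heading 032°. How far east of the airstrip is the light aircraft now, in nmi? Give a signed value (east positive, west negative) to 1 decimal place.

Leg 1 (018°, 97 nmi): east 97 sin 18° = 29.97, north 97 cos 18° = 92.25
Leg 2 (032°, 21 nmi): east 21 sin 32° = 11.13, north 21 cos 32° = 17.81
Net east component: 41.10 nmi.

41.1 nmi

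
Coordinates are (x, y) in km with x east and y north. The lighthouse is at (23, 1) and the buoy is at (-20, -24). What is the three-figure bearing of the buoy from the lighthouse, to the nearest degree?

240°

Δeast = -20 − 23 = -43.00; Δnorth = -24 − 1 = -25.00.
Bearing = atan2(Δeast, Δnorth) mod 360° = 239.83° ≈ 240°.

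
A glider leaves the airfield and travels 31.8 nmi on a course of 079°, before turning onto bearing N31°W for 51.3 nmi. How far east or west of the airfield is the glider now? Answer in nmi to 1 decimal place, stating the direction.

4.8 nmi east

Leg 1 (079°, 31.8 nmi): east 31.8 sin 79° = 31.22, north 31.8 cos 79° = 6.07
Leg 2 (N31°W, 51.3 nmi): east 51.3 sin 329° = -26.42, north 51.3 cos 329° = 43.97
Net east component: 4.79 nmi.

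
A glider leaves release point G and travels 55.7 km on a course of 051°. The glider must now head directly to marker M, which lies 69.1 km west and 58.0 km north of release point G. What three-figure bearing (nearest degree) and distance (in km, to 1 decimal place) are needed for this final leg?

282°, 114.7 km

Leg 1 (051°, 55.7 km): east 55.7 sin 51° = 43.29, north 55.7 cos 51° = 35.05
Current position: (43.29, 35.05). Target: (-69.1, 58.0). Remaining: Δeast = -112.39, Δnorth = 22.95.
Bearing = atan2(-112.39, 22.95) mod 360° = 281.54°; distance = √((-112.39)² + (22.95)²) = 114.706 km.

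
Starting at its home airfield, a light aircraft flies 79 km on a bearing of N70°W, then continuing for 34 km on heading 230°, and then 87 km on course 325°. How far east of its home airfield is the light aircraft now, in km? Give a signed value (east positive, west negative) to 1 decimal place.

Leg 1 (N70°W, 79 km): east 79 sin 290° = -74.24, north 79 cos 290° = 27.02
Leg 2 (230°, 34 km): east 34 sin 230° = -26.05, north 34 cos 230° = -21.85
Leg 3 (325°, 87 km): east 87 sin 325° = -49.90, north 87 cos 325° = 71.27
Net east component: -150.18 km.

-150.2 km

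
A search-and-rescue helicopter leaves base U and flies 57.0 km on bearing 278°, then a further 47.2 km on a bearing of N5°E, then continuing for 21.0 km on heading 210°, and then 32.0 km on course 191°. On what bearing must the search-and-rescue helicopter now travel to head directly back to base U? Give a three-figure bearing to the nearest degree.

Leg 1 (278°, 57.0 km): east 57.0 sin 278° = -56.45, north 57.0 cos 278° = 7.93
Leg 2 (N5°E, 47.2 km): east 47.2 sin 5° = 4.11, north 47.2 cos 5° = 47.02
Leg 3 (210°, 21.0 km): east 21.0 sin 210° = -10.50, north 21.0 cos 210° = -18.19
Leg 4 (191°, 32.0 km): east 32.0 sin 191° = -6.11, north 32.0 cos 191° = -31.41
Net displacement: -68.94 east, 5.35 north. Direction back to start is (68.94, -5.35): bearing = atan2(68.94, -5.35) mod 360° = 94.44° ≈ 094°.

094°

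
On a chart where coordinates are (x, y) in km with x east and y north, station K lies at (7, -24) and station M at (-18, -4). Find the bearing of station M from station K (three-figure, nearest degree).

309°

Δeast = -18 − 7 = -25.00; Δnorth = -4 − -24 = 20.00.
Bearing = atan2(Δeast, Δnorth) mod 360° = 308.66° ≈ 309°.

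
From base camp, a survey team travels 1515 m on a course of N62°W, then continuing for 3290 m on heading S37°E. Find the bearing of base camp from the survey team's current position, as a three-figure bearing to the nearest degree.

Leg 1 (N62°W, 1515 m): east 1515 sin 298° = -1337.67, north 1515 cos 298° = 711.25
Leg 2 (S37°E, 3290 m): east 3290 sin 143° = 1979.97, north 3290 cos 143° = -2627.51
Net displacement: 642.31 east, -1916.26 north. Direction back to start is (-642.31, 1916.26): bearing = atan2(-642.31, 1916.26) mod 360° = 341.47° ≈ 341°.

341°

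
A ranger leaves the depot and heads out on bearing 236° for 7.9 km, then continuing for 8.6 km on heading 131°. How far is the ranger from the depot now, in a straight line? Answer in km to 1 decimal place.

10.1 km

Leg 1 (236°, 7.9 km): east 7.9 sin 236° = -6.55, north 7.9 cos 236° = -4.42
Leg 2 (131°, 8.6 km): east 8.6 sin 131° = 6.49, north 8.6 cos 131° = -5.64
Net: -0.06 east, -10.06 north. Distance = √((-0.06)² + (-10.06)²) = 10.060 km.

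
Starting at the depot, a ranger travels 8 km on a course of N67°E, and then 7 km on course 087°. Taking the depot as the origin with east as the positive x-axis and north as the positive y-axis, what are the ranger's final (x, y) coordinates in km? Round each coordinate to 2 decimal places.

(14.35, 3.49)

Leg 1 (N67°E, 8 km): east 8 sin 67° = 7.36, north 8 cos 67° = 3.13
Leg 2 (087°, 7 km): east 7 sin 87° = 6.99, north 7 cos 87° = 0.37
Summing: 14.35 km east, 3.49 km north → (14.35, 3.49).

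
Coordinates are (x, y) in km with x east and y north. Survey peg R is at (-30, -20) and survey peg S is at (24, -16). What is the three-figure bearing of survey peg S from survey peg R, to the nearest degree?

086°

Δeast = 24 − -30 = 54.00; Δnorth = -16 − -20 = 4.00.
Bearing = atan2(Δeast, Δnorth) mod 360° = 85.76° ≈ 086°.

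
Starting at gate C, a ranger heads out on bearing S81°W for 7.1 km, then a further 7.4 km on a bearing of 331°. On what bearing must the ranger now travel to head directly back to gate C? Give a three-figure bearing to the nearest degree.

Leg 1 (S81°W, 7.1 km): east 7.1 sin 261° = -7.01, north 7.1 cos 261° = -1.11
Leg 2 (331°, 7.4 km): east 7.4 sin 331° = -3.59, north 7.4 cos 331° = 6.47
Net displacement: -10.60 east, 5.36 north. Direction back to start is (10.60, -5.36): bearing = atan2(10.60, -5.36) mod 360° = 116.83° ≈ 117°.

117°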